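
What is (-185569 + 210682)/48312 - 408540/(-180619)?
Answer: 735553619/264426216 ≈ 2.7817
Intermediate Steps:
(-185569 + 210682)/48312 - 408540/(-180619) = 25113*(1/48312) - 408540*(-1/180619) = 761/1464 + 408540/180619 = 735553619/264426216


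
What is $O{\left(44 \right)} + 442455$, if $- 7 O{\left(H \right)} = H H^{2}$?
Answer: $\frac{3012001}{7} \approx 4.3029 \cdot 10^{5}$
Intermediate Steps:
$O{\left(H \right)} = - \frac{H^{3}}{7}$ ($O{\left(H \right)} = - \frac{H H^{2}}{7} = - \frac{H^{3}}{7}$)
$O{\left(44 \right)} + 442455 = - \frac{44^{3}}{7} + 442455 = \left(- \frac{1}{7}\right) 85184 + 442455 = - \frac{85184}{7} + 442455 = \frac{3012001}{7}$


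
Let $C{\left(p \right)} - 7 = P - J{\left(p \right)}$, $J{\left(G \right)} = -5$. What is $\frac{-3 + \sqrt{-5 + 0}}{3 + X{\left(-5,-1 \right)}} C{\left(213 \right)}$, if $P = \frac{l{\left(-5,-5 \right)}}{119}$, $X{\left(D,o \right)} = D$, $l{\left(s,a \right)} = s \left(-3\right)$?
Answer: $\frac{4329}{238} - \frac{1443 i \sqrt{5}}{238} \approx 18.189 - 13.557 i$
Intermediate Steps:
$l{\left(s,a \right)} = - 3 s$
$P = \frac{15}{119}$ ($P = \frac{\left(-3\right) \left(-5\right)}{119} = 15 \cdot \frac{1}{119} = \frac{15}{119} \approx 0.12605$)
$C{\left(p \right)} = \frac{1443}{119}$ ($C{\left(p \right)} = 7 + \left(\frac{15}{119} - -5\right) = 7 + \left(\frac{15}{119} + 5\right) = 7 + \frac{610}{119} = \frac{1443}{119}$)
$\frac{-3 + \sqrt{-5 + 0}}{3 + X{\left(-5,-1 \right)}} C{\left(213 \right)} = \frac{-3 + \sqrt{-5 + 0}}{3 - 5} \cdot \frac{1443}{119} = \frac{-3 + \sqrt{-5}}{-2} \cdot \frac{1443}{119} = \left(-3 + i \sqrt{5}\right) \left(- \frac{1}{2}\right) \frac{1443}{119} = \left(\frac{3}{2} - \frac{i \sqrt{5}}{2}\right) \frac{1443}{119} = \frac{4329}{238} - \frac{1443 i \sqrt{5}}{238}$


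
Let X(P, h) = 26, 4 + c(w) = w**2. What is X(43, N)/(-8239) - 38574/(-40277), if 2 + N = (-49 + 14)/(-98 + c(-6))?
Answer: 316763984/331842203 ≈ 0.95456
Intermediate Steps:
c(w) = -4 + w**2
N = -97/66 (N = -2 + (-49 + 14)/(-98 + (-4 + (-6)**2)) = -2 - 35/(-98 + (-4 + 36)) = -2 - 35/(-98 + 32) = -2 - 35/(-66) = -2 - 35*(-1/66) = -2 + 35/66 = -97/66 ≈ -1.4697)
X(43, N)/(-8239) - 38574/(-40277) = 26/(-8239) - 38574/(-40277) = 26*(-1/8239) - 38574*(-1/40277) = -26/8239 + 38574/40277 = 316763984/331842203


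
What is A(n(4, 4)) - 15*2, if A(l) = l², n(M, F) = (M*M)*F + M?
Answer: 4594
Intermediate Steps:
n(M, F) = M + F*M² (n(M, F) = M²*F + M = F*M² + M = M + F*M²)
A(n(4, 4)) - 15*2 = (4*(1 + 4*4))² - 15*2 = (4*(1 + 16))² - 30 = (4*17)² - 30 = 68² - 30 = 4624 - 30 = 4594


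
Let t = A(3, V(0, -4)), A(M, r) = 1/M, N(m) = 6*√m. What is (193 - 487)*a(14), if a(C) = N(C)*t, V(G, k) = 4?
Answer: -588*√14 ≈ -2200.1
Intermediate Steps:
t = ⅓ (t = 1/3 = ⅓ ≈ 0.33333)
a(C) = 2*√C (a(C) = (6*√C)*(⅓) = 2*√C)
(193 - 487)*a(14) = (193 - 487)*(2*√14) = -588*√14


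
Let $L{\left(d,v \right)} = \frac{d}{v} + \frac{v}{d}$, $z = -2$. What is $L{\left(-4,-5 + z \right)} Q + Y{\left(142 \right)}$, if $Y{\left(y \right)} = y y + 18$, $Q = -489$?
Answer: $\frac{533311}{28} \approx 19047.0$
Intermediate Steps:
$Y{\left(y \right)} = 18 + y^{2}$ ($Y{\left(y \right)} = y^{2} + 18 = 18 + y^{2}$)
$L{\left(-4,-5 + z \right)} Q + Y{\left(142 \right)} = \left(- \frac{4}{-5 - 2} + \frac{-5 - 2}{-4}\right) \left(-489\right) + \left(18 + 142^{2}\right) = \left(- \frac{4}{-7} - - \frac{7}{4}\right) \left(-489\right) + \left(18 + 20164\right) = \left(\left(-4\right) \left(- \frac{1}{7}\right) + \frac{7}{4}\right) \left(-489\right) + 20182 = \left(\frac{4}{7} + \frac{7}{4}\right) \left(-489\right) + 20182 = \frac{65}{28} \left(-489\right) + 20182 = - \frac{31785}{28} + 20182 = \frac{533311}{28}$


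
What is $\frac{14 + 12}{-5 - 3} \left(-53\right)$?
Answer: $\frac{689}{4} \approx 172.25$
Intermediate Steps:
$\frac{14 + 12}{-5 - 3} \left(-53\right) = \frac{26}{-8} \left(-53\right) = 26 \left(- \frac{1}{8}\right) \left(-53\right) = \left(- \frac{13}{4}\right) \left(-53\right) = \frac{689}{4}$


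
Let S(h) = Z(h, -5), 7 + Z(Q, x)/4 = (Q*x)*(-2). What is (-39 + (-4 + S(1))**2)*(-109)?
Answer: -2725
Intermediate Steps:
Z(Q, x) = -28 - 8*Q*x (Z(Q, x) = -28 + 4*((Q*x)*(-2)) = -28 + 4*(-2*Q*x) = -28 - 8*Q*x)
S(h) = -28 + 40*h (S(h) = -28 - 8*h*(-5) = -28 + 40*h)
(-39 + (-4 + S(1))**2)*(-109) = (-39 + (-4 + (-28 + 40*1))**2)*(-109) = (-39 + (-4 + (-28 + 40))**2)*(-109) = (-39 + (-4 + 12)**2)*(-109) = (-39 + 8**2)*(-109) = (-39 + 64)*(-109) = 25*(-109) = -2725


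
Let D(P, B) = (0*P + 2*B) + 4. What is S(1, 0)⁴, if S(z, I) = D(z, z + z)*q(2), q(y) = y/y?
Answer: 4096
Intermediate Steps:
q(y) = 1
D(P, B) = 4 + 2*B (D(P, B) = (0 + 2*B) + 4 = 2*B + 4 = 4 + 2*B)
S(z, I) = 4 + 4*z (S(z, I) = (4 + 2*(z + z))*1 = (4 + 2*(2*z))*1 = (4 + 4*z)*1 = 4 + 4*z)
S(1, 0)⁴ = (4 + 4*1)⁴ = (4 + 4)⁴ = 8⁴ = 4096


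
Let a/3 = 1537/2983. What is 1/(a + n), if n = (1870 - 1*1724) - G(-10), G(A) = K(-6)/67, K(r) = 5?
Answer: 199861/29473728 ≈ 0.0067810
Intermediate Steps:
a = 4611/2983 (a = 3*(1537/2983) = 4611/2983 ≈ 1.5458)
G(A) = 5/67
n = 9777/67 (n = (1870 - 1*1724) - 1*5/67 = (1870 - 1724) - 5/67 = 146 - 5/67 = 9777/67 ≈ 145.93)
1/(a + n) = 1/(4611/2983 + 9777/67) = 1/(29473728/199861) = 199861/29473728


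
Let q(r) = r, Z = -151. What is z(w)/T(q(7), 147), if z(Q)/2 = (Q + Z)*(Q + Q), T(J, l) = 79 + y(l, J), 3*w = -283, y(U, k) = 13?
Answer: 9056/9 ≈ 1006.2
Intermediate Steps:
w = -283/3 (w = (⅓)*(-283) = -283/3 ≈ -94.333)
T(J, l) = 92 (T(J, l) = 79 + 13 = 92)
z(Q) = 4*Q*(-151 + Q) (z(Q) = 2*((Q - 151)*(Q + Q)) = 2*((-151 + Q)*(2*Q)) = 2*(2*Q*(-151 + Q)) = 4*Q*(-151 + Q))
z(w)/T(q(7), 147) = (4*(-283/3)*(-151 - 283/3))/92 = (4*(-283/3)*(-736/3))*(1/92) = (833152/9)*(1/92) = 9056/9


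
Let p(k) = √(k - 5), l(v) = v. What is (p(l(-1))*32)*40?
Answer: 1280*I*√6 ≈ 3135.3*I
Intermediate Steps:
p(k) = √(-5 + k)
(p(l(-1))*32)*40 = (√(-5 - 1)*32)*40 = (√(-6)*32)*40 = ((I*√6)*32)*40 = (32*I*√6)*40 = 1280*I*√6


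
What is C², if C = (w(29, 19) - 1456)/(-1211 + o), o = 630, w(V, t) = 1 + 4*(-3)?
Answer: 2152089/337561 ≈ 6.3754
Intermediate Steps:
w(V, t) = -11 (w(V, t) = 1 - 12 = -11)
C = 1467/581 (C = (-11 - 1456)/(-1211 + 630) = -1467/(-581) = -1467*(-1/581) = 1467/581 ≈ 2.5250)
C² = (1467/581)² = 2152089/337561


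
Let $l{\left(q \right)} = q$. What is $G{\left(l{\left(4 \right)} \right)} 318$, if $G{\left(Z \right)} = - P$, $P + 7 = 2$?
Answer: $1590$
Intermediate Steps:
$P = -5$ ($P = -7 + 2 = -5$)
$G{\left(Z \right)} = 5$ ($G{\left(Z \right)} = \left(-1\right) \left(-5\right) = 5$)
$G{\left(l{\left(4 \right)} \right)} 318 = 5 \cdot 318 = 1590$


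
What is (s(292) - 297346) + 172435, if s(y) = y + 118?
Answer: -124501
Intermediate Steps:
s(y) = 118 + y
(s(292) - 297346) + 172435 = ((118 + 292) - 297346) + 172435 = (410 - 297346) + 172435 = -296936 + 172435 = -124501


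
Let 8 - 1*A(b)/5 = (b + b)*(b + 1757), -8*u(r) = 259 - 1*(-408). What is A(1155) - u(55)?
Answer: -269067813/8 ≈ -3.3633e+7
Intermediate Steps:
u(r) = -667/8 (u(r) = -(259 - 1*(-408))/8 = -(259 + 408)/8 = -⅛*667 = -667/8)
A(b) = 40 - 10*b*(1757 + b) (A(b) = 40 - 5*(b + b)*(b + 1757) = 40 - 5*2*b*(1757 + b) = 40 - 10*b*(1757 + b))
A(1155) - u(55) = (40 - 17570*1155 - 10*1155²) - 1*(-667/8) = (40 - 20293350 - 10*1334025) + 667/8 = (40 - 20293350 - 13340250) + 667/8 = -33633560 + 667/8 = -269067813/8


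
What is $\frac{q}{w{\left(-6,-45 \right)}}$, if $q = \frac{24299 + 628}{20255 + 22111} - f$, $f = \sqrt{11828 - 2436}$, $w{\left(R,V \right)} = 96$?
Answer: $\frac{8309}{1355712} - \frac{\sqrt{587}}{24} \approx -1.0034$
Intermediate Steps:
$f = 4 \sqrt{587}$ ($f = \sqrt{11828 + \left(-3720 + 1284\right)} = \sqrt{11828 - 2436} = \sqrt{9392} = 4 \sqrt{587} \approx 96.912$)
$q = \frac{8309}{14122} - 4 \sqrt{587}$ ($q = \frac{24299 + 628}{20255 + 22111} - 4 \sqrt{587} = \frac{24927}{42366} - 4 \sqrt{587} = 24927 \cdot \frac{1}{42366} - 4 \sqrt{587} = \frac{8309}{14122} - 4 \sqrt{587} \approx -96.324$)
$\frac{q}{w{\left(-6,-45 \right)}} = \frac{\frac{8309}{14122} - 4 \sqrt{587}}{96} = \left(\frac{8309}{14122} - 4 \sqrt{587}\right) \frac{1}{96} = \frac{8309}{1355712} - \frac{\sqrt{587}}{24}$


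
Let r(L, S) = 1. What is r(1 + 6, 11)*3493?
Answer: 3493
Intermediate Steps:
r(1 + 6, 11)*3493 = 1*3493 = 3493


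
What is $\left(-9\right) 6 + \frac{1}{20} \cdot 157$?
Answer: $- \frac{923}{20} \approx -46.15$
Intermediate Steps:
$\left(-9\right) 6 + \frac{1}{20} \cdot 157 = -54 + \frac{1}{20} \cdot 157 = -54 + \frac{157}{20} = - \frac{923}{20}$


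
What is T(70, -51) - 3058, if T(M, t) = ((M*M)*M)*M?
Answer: 24006942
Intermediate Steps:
T(M, t) = M**4 (T(M, t) = (M**2*M)*M = M**3*M = M**4)
T(70, -51) - 3058 = 70**4 - 3058 = 24010000 - 3058 = 24006942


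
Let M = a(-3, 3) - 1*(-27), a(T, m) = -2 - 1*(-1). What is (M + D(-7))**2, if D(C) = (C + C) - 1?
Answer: 121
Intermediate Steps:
a(T, m) = -1 (a(T, m) = -2 + 1 = -1)
D(C) = -1 + 2*C (D(C) = 2*C - 1 = -1 + 2*C)
M = 26 (M = -1 - 1*(-27) = -1 + 27 = 26)
(M + D(-7))**2 = (26 + (-1 + 2*(-7)))**2 = (26 + (-1 - 14))**2 = (26 - 15)**2 = 11**2 = 121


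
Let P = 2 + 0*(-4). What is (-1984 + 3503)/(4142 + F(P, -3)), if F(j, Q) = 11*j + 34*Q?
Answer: 1519/4062 ≈ 0.37395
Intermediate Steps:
P = 2 (P = 2 + 0 = 2)
(-1984 + 3503)/(4142 + F(P, -3)) = (-1984 + 3503)/(4142 + (11*2 + 34*(-3))) = 1519/(4142 + (22 - 102)) = 1519/(4142 - 80) = 1519/4062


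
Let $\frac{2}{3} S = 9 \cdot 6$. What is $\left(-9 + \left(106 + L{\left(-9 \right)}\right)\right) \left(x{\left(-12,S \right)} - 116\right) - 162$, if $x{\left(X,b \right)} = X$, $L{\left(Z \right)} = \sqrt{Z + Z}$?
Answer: $-12578 - 384 i \sqrt{2} \approx -12578.0 - 543.06 i$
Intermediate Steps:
$S = 81$ ($S = \frac{3 \cdot 9 \cdot 6}{2} = \frac{3}{2} \cdot 54 = 81$)
$L{\left(Z \right)} = \sqrt{2} \sqrt{Z}$ ($L{\left(Z \right)} = \sqrt{2 Z} = \sqrt{2} \sqrt{Z}$)
$\left(-9 + \left(106 + L{\left(-9 \right)}\right)\right) \left(x{\left(-12,S \right)} - 116\right) - 162 = \left(-9 + \left(106 + \sqrt{2} \sqrt{-9}\right)\right) \left(-12 - 116\right) - 162 = \left(-9 + \left(106 + \sqrt{2} \cdot 3 i\right)\right) \left(-128\right) - 162 = \left(-9 + \left(106 + 3 i \sqrt{2}\right)\right) \left(-128\right) - 162 = \left(97 + 3 i \sqrt{2}\right) \left(-128\right) - 162 = \left(-12416 - 384 i \sqrt{2}\right) - 162 = -12578 - 384 i \sqrt{2}$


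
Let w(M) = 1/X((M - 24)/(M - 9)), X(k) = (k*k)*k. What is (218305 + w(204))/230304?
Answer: 377233237/397965312 ≈ 0.94790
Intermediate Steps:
X(k) = k**3 (X(k) = k**2*k = k**3)
w(M) = (-9 + M)**3/(-24 + M)**3 (w(M) = 1/(((M - 24)/(M - 9))**3) = 1/(((-24 + M)/(-9 + M))**3) = 1/((-24 + M)**3/(-9 + M)**3) = (-9 + M)**3/(-24 + M)**3)
(218305 + w(204))/230304 = (218305 + (-9 + 204)**3/(-24 + 204)**3)/230304 = (218305 + 195**3/180**3)*(1/230304) = (218305 + (1/5832000)*7414875)*(1/230304) = (218305 + 2197/1728)*(1/230304) = (377233237/1728)*(1/230304) = 377233237/397965312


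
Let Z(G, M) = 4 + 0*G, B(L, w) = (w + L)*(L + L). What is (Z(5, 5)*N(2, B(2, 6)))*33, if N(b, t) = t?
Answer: 4224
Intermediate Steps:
B(L, w) = 2*L*(L + w) (B(L, w) = (L + w)*(2*L) = 2*L*(L + w))
Z(G, M) = 4 (Z(G, M) = 4 + 0 = 4)
(Z(5, 5)*N(2, B(2, 6)))*33 = (4*(2*2*(2 + 6)))*33 = (4*(2*2*8))*33 = (4*32)*33 = 128*33 = 4224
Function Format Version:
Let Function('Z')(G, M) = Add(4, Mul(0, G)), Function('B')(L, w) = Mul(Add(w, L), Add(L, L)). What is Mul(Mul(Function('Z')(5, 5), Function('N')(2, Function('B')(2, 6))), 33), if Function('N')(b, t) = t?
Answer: 4224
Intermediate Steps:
Function('B')(L, w) = Mul(2, L, Add(L, w)) (Function('B')(L, w) = Mul(Add(L, w), Mul(2, L)) = Mul(2, L, Add(L, w)))
Function('Z')(G, M) = 4 (Function('Z')(G, M) = Add(4, 0) = 4)
Mul(Mul(Function('Z')(5, 5), Function('N')(2, Function('B')(2, 6))), 33) = Mul(Mul(4, Mul(2, 2, Add(2, 6))), 33) = Mul(Mul(4, Mul(2, 2, 8)), 33) = Mul(Mul(4, 32), 33) = Mul(128, 33) = 4224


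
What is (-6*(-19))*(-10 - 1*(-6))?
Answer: -456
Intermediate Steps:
(-6*(-19))*(-10 - 1*(-6)) = 114*(-10 + 6) = 114*(-4) = -456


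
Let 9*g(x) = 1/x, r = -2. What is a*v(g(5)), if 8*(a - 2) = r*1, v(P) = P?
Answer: 7/180 ≈ 0.038889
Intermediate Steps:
g(x) = 1/(9*x)
a = 7/4 (a = 2 + (-2*1)/8 = 2 + (⅛)*(-2) = 2 - ¼ = 7/4 ≈ 1.7500)
a*v(g(5)) = 7*((⅑)/5)/4 = 7*((⅑)*(⅕))/4 = (7/4)*(1/45) = 7/180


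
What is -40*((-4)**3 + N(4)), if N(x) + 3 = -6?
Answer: 2920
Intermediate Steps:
N(x) = -9 (N(x) = -3 - 6 = -9)
-40*((-4)**3 + N(4)) = -40*((-4)**3 - 9) = -40*(-64 - 9) = -40*(-73) = 2920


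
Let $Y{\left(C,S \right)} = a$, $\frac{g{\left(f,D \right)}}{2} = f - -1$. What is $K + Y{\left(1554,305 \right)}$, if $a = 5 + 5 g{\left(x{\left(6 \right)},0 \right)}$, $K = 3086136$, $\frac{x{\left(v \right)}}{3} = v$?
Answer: $3086331$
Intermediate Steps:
$x{\left(v \right)} = 3 v$
$g{\left(f,D \right)} = 2 + 2 f$ ($g{\left(f,D \right)} = 2 \left(f - -1\right) = 2 \left(f + 1\right) = 2 \left(1 + f\right) = 2 + 2 f$)
$a = 195$ ($a = 5 + 5 \left(2 + 2 \cdot 3 \cdot 6\right) = 5 + 5 \left(2 + 2 \cdot 18\right) = 5 + 5 \left(2 + 36\right) = 5 + 5 \cdot 38 = 5 + 190 = 195$)
$Y{\left(C,S \right)} = 195$
$K + Y{\left(1554,305 \right)} = 3086136 + 195 = 3086331$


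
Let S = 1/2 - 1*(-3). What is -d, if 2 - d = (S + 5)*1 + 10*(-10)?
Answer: -187/2 ≈ -93.500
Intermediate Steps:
S = 7/2 (S = ½ + 3 = 7/2 ≈ 3.5000)
d = 187/2 (d = 2 - ((7/2 + 5)*1 + 10*(-10)) = 2 - ((17/2)*1 - 100) = 2 - (17/2 - 100) = 2 - 1*(-183/2) = 2 + 183/2 = 187/2 ≈ 93.500)
-d = -1*187/2 = -187/2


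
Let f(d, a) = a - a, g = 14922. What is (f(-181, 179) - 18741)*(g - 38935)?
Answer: 450027633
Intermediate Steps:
f(d, a) = 0
(f(-181, 179) - 18741)*(g - 38935) = (0 - 18741)*(14922 - 38935) = -18741*(-24013) = 450027633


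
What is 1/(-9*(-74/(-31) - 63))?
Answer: 31/16911 ≈ 0.0018331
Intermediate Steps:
1/(-9*(-74/(-31) - 63)) = 1/(-9*(-74*(-1/31) - 63)) = 1/(-9*(74/31 - 63)) = 1/(-9*(-1879/31)) = 1/(16911/31) = 31/16911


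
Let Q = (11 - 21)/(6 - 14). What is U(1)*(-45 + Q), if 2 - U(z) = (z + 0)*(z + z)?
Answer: 0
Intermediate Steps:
U(z) = 2 - 2*z² (U(z) = 2 - (z + 0)*(z + z) = 2 - z*2*z = 2 - 2*z²)
Q = 5/4 (Q = -10/(-8) = -10*(-⅛) = 5/4 ≈ 1.2500)
U(1)*(-45 + Q) = (2 - 2*1²)*(-45 + 5/4) = (2 - 2*1)*(-175/4) = (2 - 2)*(-175/4) = 0*(-175/4) = 0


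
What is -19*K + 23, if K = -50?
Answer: 973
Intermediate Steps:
-19*K + 23 = -19*(-50) + 23 = 950 + 23 = 973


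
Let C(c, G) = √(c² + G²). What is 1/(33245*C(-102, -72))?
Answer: √433/86370510 ≈ 2.4092e-7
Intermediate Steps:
C(c, G) = √(G² + c²)
1/(33245*C(-102, -72)) = 1/(33245*(√((-72)² + (-102)²))) = 1/(33245*(√(5184 + 10404))) = 1/(33245*(√15588)) = 1/(33245*((6*√433))) = (√433/2598)/33245 = √433/86370510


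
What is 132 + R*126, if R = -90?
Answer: -11208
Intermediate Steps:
132 + R*126 = 132 - 90*126 = 132 - 11340 = -11208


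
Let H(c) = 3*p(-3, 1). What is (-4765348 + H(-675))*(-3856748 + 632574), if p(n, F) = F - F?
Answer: 15364311122552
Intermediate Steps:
p(n, F) = 0
H(c) = 0 (H(c) = 3*0 = 0)
(-4765348 + H(-675))*(-3856748 + 632574) = (-4765348 + 0)*(-3856748 + 632574) = -4765348*(-3224174) = 15364311122552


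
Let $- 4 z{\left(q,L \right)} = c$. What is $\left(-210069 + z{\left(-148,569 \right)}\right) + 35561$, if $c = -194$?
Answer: $- \frac{348919}{2} \approx -1.7446 \cdot 10^{5}$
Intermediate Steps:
$z{\left(q,L \right)} = \frac{97}{2}$ ($z{\left(q,L \right)} = \left(- \frac{1}{4}\right) \left(-194\right) = \frac{97}{2}$)
$\left(-210069 + z{\left(-148,569 \right)}\right) + 35561 = \left(-210069 + \frac{97}{2}\right) + 35561 = - \frac{420041}{2} + 35561 = - \frac{348919}{2}$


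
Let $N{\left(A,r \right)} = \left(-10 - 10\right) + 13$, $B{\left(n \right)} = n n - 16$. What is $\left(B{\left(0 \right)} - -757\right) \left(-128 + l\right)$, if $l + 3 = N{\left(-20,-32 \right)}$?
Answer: $-102258$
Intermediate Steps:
$B{\left(n \right)} = -16 + n^{2}$ ($B{\left(n \right)} = n^{2} - 16 = -16 + n^{2}$)
$N{\left(A,r \right)} = -7$ ($N{\left(A,r \right)} = -20 + 13 = -7$)
$l = -10$ ($l = -3 - 7 = -10$)
$\left(B{\left(0 \right)} - -757\right) \left(-128 + l\right) = \left(\left(-16 + 0^{2}\right) - -757\right) \left(-128 - 10\right) = \left(\left(-16 + 0\right) + 757\right) \left(-138\right) = \left(-16 + 757\right) \left(-138\right) = 741 \left(-138\right) = -102258$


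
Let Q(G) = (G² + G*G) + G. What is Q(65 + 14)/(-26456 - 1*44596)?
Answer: -4187/23684 ≈ -0.17679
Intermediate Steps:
Q(G) = G + 2*G² (Q(G) = (G² + G²) + G = 2*G² + G = G + 2*G²)
Q(65 + 14)/(-26456 - 1*44596) = ((65 + 14)*(1 + 2*(65 + 14)))/(-26456 - 1*44596) = (79*(1 + 2*79))/(-26456 - 44596) = (79*(1 + 158))/(-71052) = (79*159)*(-1/71052) = 12561*(-1/71052) = -4187/23684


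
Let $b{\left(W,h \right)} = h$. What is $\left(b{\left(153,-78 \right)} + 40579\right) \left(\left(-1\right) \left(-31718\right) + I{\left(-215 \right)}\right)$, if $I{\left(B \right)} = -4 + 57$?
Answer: $1286757271$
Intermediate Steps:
$I{\left(B \right)} = 53$
$\left(b{\left(153,-78 \right)} + 40579\right) \left(\left(-1\right) \left(-31718\right) + I{\left(-215 \right)}\right) = \left(-78 + 40579\right) \left(\left(-1\right) \left(-31718\right) + 53\right) = 40501 \left(31718 + 53\right) = 40501 \cdot 31771 = 1286757271$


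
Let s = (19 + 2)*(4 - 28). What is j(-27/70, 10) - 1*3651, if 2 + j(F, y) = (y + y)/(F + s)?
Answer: -128977871/35307 ≈ -3653.0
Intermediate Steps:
s = -504 (s = 21*(-24) = -504)
j(F, y) = -2 + 2*y/(-504 + F) (j(F, y) = -2 + (y + y)/(F - 504) = -2 + (2*y)/(-504 + F) = -2 + 2*y/(-504 + F))
j(-27/70, 10) - 1*3651 = 2*(504 + 10 - (-27)/70)/(-504 - 27/70) - 1*3651 = 2*(504 + 10 - (-27)/70)/(-504 - 27*1/70) - 3651 = 2*(504 + 10 - 1*(-27/70))/(-504 - 27/70) - 3651 = 2*(504 + 10 + 27/70)/(-35307/70) - 3651 = 2*(-70/35307)*(36007/70) - 3651 = -72014/35307 - 3651 = -128977871/35307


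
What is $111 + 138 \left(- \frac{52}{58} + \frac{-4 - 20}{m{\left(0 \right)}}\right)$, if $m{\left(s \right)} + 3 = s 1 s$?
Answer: $\frac{31647}{29} \approx 1091.3$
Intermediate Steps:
$m{\left(s \right)} = -3 + s^{2}$ ($m{\left(s \right)} = -3 + s 1 s = -3 + s s = -3 + s^{2}$)
$111 + 138 \left(- \frac{52}{58} + \frac{-4 - 20}{m{\left(0 \right)}}\right) = 111 + 138 \left(- \frac{52}{58} + \frac{-4 - 20}{-3 + 0^{2}}\right) = 111 + 138 \left(\left(-52\right) \frac{1}{58} + \frac{-4 - 20}{-3 + 0}\right) = 111 + 138 \left(- \frac{26}{29} - \frac{24}{-3}\right) = 111 + 138 \left(- \frac{26}{29} - -8\right) = 111 + 138 \left(- \frac{26}{29} + 8\right) = 111 + 138 \cdot \frac{206}{29} = 111 + \frac{28428}{29} = \frac{31647}{29}$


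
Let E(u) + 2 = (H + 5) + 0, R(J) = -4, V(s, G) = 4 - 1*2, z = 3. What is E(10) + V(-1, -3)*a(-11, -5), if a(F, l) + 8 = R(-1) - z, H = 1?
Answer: -26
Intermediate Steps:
V(s, G) = 2 (V(s, G) = 4 - 2 = 2)
E(u) = 4 (E(u) = -2 + ((1 + 5) + 0) = -2 + (6 + 0) = -2 + 6 = 4)
a(F, l) = -15 (a(F, l) = -8 + (-4 - 1*3) = -8 + (-4 - 3) = -8 - 7 = -15)
E(10) + V(-1, -3)*a(-11, -5) = 4 + 2*(-15) = 4 - 30 = -26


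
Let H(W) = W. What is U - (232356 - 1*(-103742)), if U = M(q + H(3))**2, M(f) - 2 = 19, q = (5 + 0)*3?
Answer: -335657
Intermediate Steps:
q = 15 (q = 5*3 = 15)
M(f) = 21 (M(f) = 2 + 19 = 21)
U = 441 (U = 21**2 = 441)
U - (232356 - 1*(-103742)) = 441 - (232356 - 1*(-103742)) = 441 - (232356 + 103742) = 441 - 1*336098 = 441 - 336098 = -335657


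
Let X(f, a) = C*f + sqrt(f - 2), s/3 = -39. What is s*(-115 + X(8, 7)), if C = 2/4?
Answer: 12987 - 117*sqrt(6) ≈ 12700.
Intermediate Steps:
s = -117 (s = 3*(-39) = -117)
C = 1/2 (C = 2*(1/4) = 1/2 ≈ 0.50000)
X(f, a) = sqrt(-2 + f) + f/2 (X(f, a) = f/2 + sqrt(f - 2) = f/2 + sqrt(-2 + f) = sqrt(-2 + f) + f/2)
s*(-115 + X(8, 7)) = -117*(-115 + (sqrt(-2 + 8) + (1/2)*8)) = -117*(-115 + (sqrt(6) + 4)) = -117*(-115 + (4 + sqrt(6))) = -117*(-111 + sqrt(6)) = 12987 - 117*sqrt(6)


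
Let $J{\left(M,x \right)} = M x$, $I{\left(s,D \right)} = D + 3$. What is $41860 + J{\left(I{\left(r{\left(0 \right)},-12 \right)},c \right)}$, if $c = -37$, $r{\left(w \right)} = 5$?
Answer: $42193$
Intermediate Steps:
$I{\left(s,D \right)} = 3 + D$
$41860 + J{\left(I{\left(r{\left(0 \right)},-12 \right)},c \right)} = 41860 + \left(3 - 12\right) \left(-37\right) = 41860 - -333 = 41860 + 333 = 42193$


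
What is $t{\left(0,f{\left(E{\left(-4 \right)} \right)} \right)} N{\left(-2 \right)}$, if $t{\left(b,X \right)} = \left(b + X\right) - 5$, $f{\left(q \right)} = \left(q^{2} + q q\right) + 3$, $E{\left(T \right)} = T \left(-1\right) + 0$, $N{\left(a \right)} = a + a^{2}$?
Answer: $60$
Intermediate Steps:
$E{\left(T \right)} = - T$ ($E{\left(T \right)} = - T + 0 = - T$)
$f{\left(q \right)} = 3 + 2 q^{2}$ ($f{\left(q \right)} = \left(q^{2} + q^{2}\right) + 3 = 2 q^{2} + 3 = 3 + 2 q^{2}$)
$t{\left(b,X \right)} = -5 + X + b$ ($t{\left(b,X \right)} = \left(X + b\right) - 5 = -5 + X + b$)
$t{\left(0,f{\left(E{\left(-4 \right)} \right)} \right)} N{\left(-2 \right)} = \left(-5 + \left(3 + 2 \left(\left(-1\right) \left(-4\right)\right)^{2}\right) + 0\right) \left(- 2 \left(1 - 2\right)\right) = \left(-5 + \left(3 + 2 \cdot 4^{2}\right) + 0\right) \left(\left(-2\right) \left(-1\right)\right) = \left(-5 + \left(3 + 2 \cdot 16\right) + 0\right) 2 = \left(-5 + \left(3 + 32\right) + 0\right) 2 = \left(-5 + 35 + 0\right) 2 = 30 \cdot 2 = 60$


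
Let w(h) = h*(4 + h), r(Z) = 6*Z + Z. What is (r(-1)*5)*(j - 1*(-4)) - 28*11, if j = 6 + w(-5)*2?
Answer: -1008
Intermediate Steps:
r(Z) = 7*Z
j = 16 (j = 6 - 5*(4 - 5)*2 = 6 - 5*(-1)*2 = 6 + 5*2 = 6 + 10 = 16)
(r(-1)*5)*(j - 1*(-4)) - 28*11 = ((7*(-1))*5)*(16 - 1*(-4)) - 28*11 = (-7*5)*(16 + 4) - 308 = -35*20 - 308 = -700 - 308 = -1008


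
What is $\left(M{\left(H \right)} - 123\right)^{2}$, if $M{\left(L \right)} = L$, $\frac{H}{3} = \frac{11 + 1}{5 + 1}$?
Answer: $13689$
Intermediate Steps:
$H = 6$ ($H = 3 \frac{11 + 1}{5 + 1} = 3 \cdot \frac{12}{6} = 3 \cdot 12 \cdot \frac{1}{6} = 3 \cdot 2 = 6$)
$\left(M{\left(H \right)} - 123\right)^{2} = \left(6 - 123\right)^{2} = \left(-117\right)^{2} = 13689$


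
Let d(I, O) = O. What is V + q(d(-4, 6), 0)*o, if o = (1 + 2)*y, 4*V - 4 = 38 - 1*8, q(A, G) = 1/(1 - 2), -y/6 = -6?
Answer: -199/2 ≈ -99.500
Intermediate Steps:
y = 36 (y = -6*(-6) = 36)
q(A, G) = -1 (q(A, G) = 1/(-1) = -1)
V = 17/2 (V = 1 + (38 - 1*8)/4 = 1 + (38 - 8)/4 = 1 + (¼)*30 = 1 + 15/2 = 17/2 ≈ 8.5000)
o = 108 (o = (1 + 2)*36 = 3*36 = 108)
V + q(d(-4, 6), 0)*o = 17/2 - 1*108 = 17/2 - 108 = -199/2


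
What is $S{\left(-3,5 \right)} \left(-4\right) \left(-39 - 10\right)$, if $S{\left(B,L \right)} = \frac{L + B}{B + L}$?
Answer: $196$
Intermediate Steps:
$S{\left(B,L \right)} = 1$ ($S{\left(B,L \right)} = \frac{B + L}{B + L} = 1$)
$S{\left(-3,5 \right)} \left(-4\right) \left(-39 - 10\right) = 1 \left(-4\right) \left(-39 - 10\right) = - 4 \left(-39 - 10\right) = \left(-4\right) \left(-49\right) = 196$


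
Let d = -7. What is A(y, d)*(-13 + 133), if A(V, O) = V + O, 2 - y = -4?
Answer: -120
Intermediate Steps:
y = 6 (y = 2 - 1*(-4) = 2 + 4 = 6)
A(V, O) = O + V
A(y, d)*(-13 + 133) = (-7 + 6)*(-13 + 133) = -1*120 = -120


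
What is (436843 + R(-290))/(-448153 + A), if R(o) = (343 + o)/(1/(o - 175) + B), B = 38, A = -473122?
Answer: -7718603612/16278007975 ≈ -0.47417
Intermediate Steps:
R(o) = (343 + o)/(38 + 1/(-175 + o)) (R(o) = (343 + o)/(1/(o - 175) + 38) = (343 + o)/(1/(-175 + o) + 38) = (343 + o)/(38 + 1/(-175 + o)))
(436843 + R(-290))/(-448153 + A) = (436843 + (-60025 + (-290)**2 + 168*(-290))/(-6649 + 38*(-290)))/(-448153 - 473122) = (436843 + (-60025 + 84100 - 48720)/(-6649 - 11020))/(-921275) = (436843 - 24645/(-17669))*(-1/921275) = (436843 - 1/17669*(-24645))*(-1/921275) = (436843 + 24645/17669)*(-1/921275) = (7718603612/17669)*(-1/921275) = -7718603612/16278007975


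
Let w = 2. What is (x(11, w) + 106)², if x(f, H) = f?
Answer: 13689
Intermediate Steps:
(x(11, w) + 106)² = (11 + 106)² = 117² = 13689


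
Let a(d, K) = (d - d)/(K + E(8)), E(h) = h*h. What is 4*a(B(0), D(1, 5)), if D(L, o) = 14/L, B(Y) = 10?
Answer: 0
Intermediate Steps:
E(h) = h²
a(d, K) = 0 (a(d, K) = (d - d)/(K + 8²) = 0/(K + 64) = 0/(64 + K) = 0)
4*a(B(0), D(1, 5)) = 4*0 = 0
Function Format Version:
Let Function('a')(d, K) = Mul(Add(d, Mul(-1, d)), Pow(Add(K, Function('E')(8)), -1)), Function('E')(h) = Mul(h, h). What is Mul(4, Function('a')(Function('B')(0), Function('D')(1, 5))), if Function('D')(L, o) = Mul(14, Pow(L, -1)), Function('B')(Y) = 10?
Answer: 0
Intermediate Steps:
Function('E')(h) = Pow(h, 2)
Function('a')(d, K) = 0 (Function('a')(d, K) = Mul(Add(d, Mul(-1, d)), Pow(Add(K, Pow(8, 2)), -1)) = Mul(0, Pow(Add(K, 64), -1)) = Mul(0, Pow(Add(64, K), -1)) = 0)
Mul(4, Function('a')(Function('B')(0), Function('D')(1, 5))) = Mul(4, 0) = 0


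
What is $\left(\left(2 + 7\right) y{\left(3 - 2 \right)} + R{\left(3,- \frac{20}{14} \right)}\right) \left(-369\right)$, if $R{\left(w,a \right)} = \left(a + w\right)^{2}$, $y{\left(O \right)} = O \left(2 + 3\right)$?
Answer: $- \frac{858294}{49} \approx -17516.0$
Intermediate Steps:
$y{\left(O \right)} = 5 O$ ($y{\left(O \right)} = O 5 = 5 O$)
$\left(\left(2 + 7\right) y{\left(3 - 2 \right)} + R{\left(3,- \frac{20}{14} \right)}\right) \left(-369\right) = \left(\left(2 + 7\right) 5 \left(3 - 2\right) + \left(- \frac{20}{14} + 3\right)^{2}\right) \left(-369\right) = \left(9 \cdot 5 \left(3 - 2\right) + \left(\left(-20\right) \frac{1}{14} + 3\right)^{2}\right) \left(-369\right) = \left(9 \cdot 5 \cdot 1 + \left(- \frac{10}{7} + 3\right)^{2}\right) \left(-369\right) = \left(9 \cdot 5 + \left(\frac{11}{7}\right)^{2}\right) \left(-369\right) = \left(45 + \frac{121}{49}\right) \left(-369\right) = \frac{2326}{49} \left(-369\right) = - \frac{858294}{49}$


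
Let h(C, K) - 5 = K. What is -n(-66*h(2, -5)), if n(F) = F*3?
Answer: 0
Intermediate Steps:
h(C, K) = 5 + K
n(F) = 3*F
-n(-66*h(2, -5)) = -3*(-66*(5 - 5)) = -3*(-66*0) = -3*0 = -1*0 = 0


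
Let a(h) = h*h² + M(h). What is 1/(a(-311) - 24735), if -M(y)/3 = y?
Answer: -1/30104033 ≈ -3.3218e-8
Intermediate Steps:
M(y) = -3*y
a(h) = h³ - 3*h (a(h) = h*h² - 3*h = h³ - 3*h)
1/(a(-311) - 24735) = 1/(-311*(-3 + (-311)²) - 24735) = 1/(-311*(-3 + 96721) - 24735) = 1/(-311*96718 - 24735) = 1/(-30079298 - 24735) = 1/(-30104033) = -1/30104033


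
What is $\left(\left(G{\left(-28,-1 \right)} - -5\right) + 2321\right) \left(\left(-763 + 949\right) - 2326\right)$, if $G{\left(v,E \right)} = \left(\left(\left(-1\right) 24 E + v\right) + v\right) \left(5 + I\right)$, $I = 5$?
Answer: $-4292840$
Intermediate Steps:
$G{\left(v,E \right)} = - 240 E + 20 v$ ($G{\left(v,E \right)} = \left(\left(\left(-1\right) 24 E + v\right) + v\right) \left(5 + 5\right) = \left(\left(- 24 E + v\right) + v\right) 10 = \left(\left(v - 24 E\right) + v\right) 10 = \left(- 24 E + 2 v\right) 10 = - 240 E + 20 v$)
$\left(\left(G{\left(-28,-1 \right)} - -5\right) + 2321\right) \left(\left(-763 + 949\right) - 2326\right) = \left(\left(\left(\left(-240\right) \left(-1\right) + 20 \left(-28\right)\right) - -5\right) + 2321\right) \left(\left(-763 + 949\right) - 2326\right) = \left(\left(\left(240 - 560\right) + 5\right) + 2321\right) \left(186 - 2326\right) = \left(\left(-320 + 5\right) + 2321\right) \left(-2140\right) = \left(-315 + 2321\right) \left(-2140\right) = 2006 \left(-2140\right) = -4292840$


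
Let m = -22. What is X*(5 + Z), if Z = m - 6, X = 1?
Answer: -23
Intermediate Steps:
Z = -28 (Z = -22 - 6 = -28)
X*(5 + Z) = 1*(5 - 28) = 1*(-23) = -23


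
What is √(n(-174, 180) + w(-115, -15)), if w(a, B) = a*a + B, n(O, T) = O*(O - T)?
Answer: √74806 ≈ 273.51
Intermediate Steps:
w(a, B) = B + a² (w(a, B) = a² + B = B + a²)
√(n(-174, 180) + w(-115, -15)) = √(-174*(-174 - 1*180) + (-15 + (-115)²)) = √(-174*(-174 - 180) + (-15 + 13225)) = √(-174*(-354) + 13210) = √(61596 + 13210) = √74806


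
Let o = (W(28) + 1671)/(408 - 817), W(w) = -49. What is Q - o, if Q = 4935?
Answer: 2020037/409 ≈ 4939.0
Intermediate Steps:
o = -1622/409 (o = (-49 + 1671)/(408 - 817) = 1622/(-409) = 1622*(-1/409) = -1622/409 ≈ -3.9658)
Q - o = 4935 - 1*(-1622/409) = 4935 + 1622/409 = 2020037/409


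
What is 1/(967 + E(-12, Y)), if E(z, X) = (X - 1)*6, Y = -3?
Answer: 1/943 ≈ 0.0010604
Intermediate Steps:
E(z, X) = -6 + 6*X (E(z, X) = (-1 + X)*6 = -6 + 6*X)
1/(967 + E(-12, Y)) = 1/(967 + (-6 + 6*(-3))) = 1/(967 + (-6 - 18)) = 1/(967 - 24) = 1/943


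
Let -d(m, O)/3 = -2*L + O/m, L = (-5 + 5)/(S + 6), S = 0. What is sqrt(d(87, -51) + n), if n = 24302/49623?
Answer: sqrt(4656145889577)/1439067 ≈ 1.4995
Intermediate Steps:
n = 24302/49623 (n = 24302*(1/49623) = 24302/49623 ≈ 0.48973)
L = 0 (L = (-5 + 5)/(0 + 6) = 0/6 = 0*(1/6) = 0)
d(m, O) = -3*O/m (d(m, O) = -3*(-2*0 + O/m) = -3*(0 + O/m) = -3*O/m)
sqrt(d(87, -51) + n) = sqrt(-3*(-51)/87 + 24302/49623) = sqrt(-3*(-51)*1/87 + 24302/49623) = sqrt(51/29 + 24302/49623) = sqrt(3235531/1439067) = sqrt(4656145889577)/1439067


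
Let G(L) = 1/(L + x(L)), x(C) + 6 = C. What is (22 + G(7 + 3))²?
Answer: 95481/196 ≈ 487.15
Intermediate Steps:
x(C) = -6 + C
G(L) = 1/(-6 + 2*L) (G(L) = 1/(L + (-6 + L)) = 1/(-6 + 2*L))
(22 + G(7 + 3))² = (22 + 1/(2*(-3 + (7 + 3))))² = (22 + 1/(2*(-3 + 10)))² = (22 + (½)/7)² = (22 + (½)*(⅐))² = (22 + 1/14)² = (309/14)² = 95481/196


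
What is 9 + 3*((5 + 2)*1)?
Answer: 30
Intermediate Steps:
9 + 3*((5 + 2)*1) = 9 + 3*(7*1) = 9 + 3*7 = 9 + 21 = 30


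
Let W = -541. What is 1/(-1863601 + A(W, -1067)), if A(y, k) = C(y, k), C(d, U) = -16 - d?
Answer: -1/1863076 ≈ -5.3675e-7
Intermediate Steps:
A(y, k) = -16 - y
1/(-1863601 + A(W, -1067)) = 1/(-1863601 + (-16 - 1*(-541))) = 1/(-1863601 + (-16 + 541)) = 1/(-1863601 + 525) = 1/(-1863076) = -1/1863076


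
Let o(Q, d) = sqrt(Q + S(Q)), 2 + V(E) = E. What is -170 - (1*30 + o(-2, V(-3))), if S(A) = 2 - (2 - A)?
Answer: -200 - 2*I ≈ -200.0 - 2.0*I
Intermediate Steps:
V(E) = -2 + E
S(A) = A (S(A) = 2 + (-2 + A) = A)
o(Q, d) = sqrt(2)*sqrt(Q) (o(Q, d) = sqrt(Q + Q) = sqrt(2*Q) = sqrt(2)*sqrt(Q))
-170 - (1*30 + o(-2, V(-3))) = -170 - (1*30 + sqrt(2)*sqrt(-2)) = -170 - (30 + sqrt(2)*(I*sqrt(2))) = -170 - (30 + 2*I) = -170 + (-30 - 2*I) = -200 - 2*I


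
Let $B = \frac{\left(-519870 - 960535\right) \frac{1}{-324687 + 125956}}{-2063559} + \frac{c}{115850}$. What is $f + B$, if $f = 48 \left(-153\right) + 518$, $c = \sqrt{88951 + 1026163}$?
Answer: $- \frac{2799295799891959}{410093143629} + \frac{\sqrt{1115114}}{115850} \approx -6826.0$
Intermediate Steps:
$c = \sqrt{1115114} \approx 1056.0$
$f = -6826$ ($f = -7344 + 518 = -6826$)
$B = - \frac{1480405}{410093143629} + \frac{\sqrt{1115114}}{115850}$ ($B = \frac{\left(-519870 - 960535\right) \frac{1}{-324687 + 125956}}{-2063559} + \frac{\sqrt{1115114}}{115850} = - \frac{1480405}{-198731} \left(- \frac{1}{2063559}\right) + \sqrt{1115114} \cdot \frac{1}{115850} = \left(-1480405\right) \left(- \frac{1}{198731}\right) \left(- \frac{1}{2063559}\right) + \frac{\sqrt{1115114}}{115850} = \frac{1480405}{198731} \left(- \frac{1}{2063559}\right) + \frac{\sqrt{1115114}}{115850} = - \frac{1480405}{410093143629} + \frac{\sqrt{1115114}}{115850} \approx 0.0091115$)
$f + B = -6826 - \left(\frac{1480405}{410093143629} - \frac{\sqrt{1115114}}{115850}\right) = - \frac{2799295799891959}{410093143629} + \frac{\sqrt{1115114}}{115850}$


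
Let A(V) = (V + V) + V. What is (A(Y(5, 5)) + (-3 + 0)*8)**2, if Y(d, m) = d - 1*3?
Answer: 324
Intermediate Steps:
Y(d, m) = -3 + d (Y(d, m) = d - 3 = -3 + d)
A(V) = 3*V (A(V) = 2*V + V = 3*V)
(A(Y(5, 5)) + (-3 + 0)*8)**2 = (3*(-3 + 5) + (-3 + 0)*8)**2 = (3*2 - 3*8)**2 = (6 - 24)**2 = (-18)**2 = 324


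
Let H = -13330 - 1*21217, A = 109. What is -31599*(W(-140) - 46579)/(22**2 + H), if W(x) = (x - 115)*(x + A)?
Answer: -1222059726/34063 ≈ -35876.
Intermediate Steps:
W(x) = (-115 + x)*(109 + x) (W(x) = (x - 115)*(x + 109) = (-115 + x)*(109 + x))
H = -34547 (H = -13330 - 21217 = -34547)
-31599*(W(-140) - 46579)/(22**2 + H) = -31599*((-12535 + (-140)**2 - 6*(-140)) - 46579)/(22**2 - 34547) = -31599*((-12535 + 19600 + 840) - 46579)/(484 - 34547) = -31599/((-34063/(7905 - 46579))) = -31599/((-34063/(-38674))) = -31599/((-34063*(-1/38674))) = -31599/34063/38674 = -31599*38674/34063 = -1222059726/34063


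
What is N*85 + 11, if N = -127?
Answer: -10784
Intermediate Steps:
N*85 + 11 = -127*85 + 11 = -10795 + 11 = -10784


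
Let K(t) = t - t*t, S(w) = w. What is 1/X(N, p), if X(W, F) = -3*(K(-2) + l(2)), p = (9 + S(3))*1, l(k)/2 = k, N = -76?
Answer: ⅙ ≈ 0.16667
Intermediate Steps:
l(k) = 2*k
K(t) = t - t²
p = 12 (p = (9 + 3)*1 = 12*1 = 12)
X(W, F) = 6 (X(W, F) = -3*(-2*(1 - 1*(-2)) + 2*2) = -3*(-2*(1 + 2) + 4) = -3*(-2*3 + 4) = -3*(-6 + 4) = -3*(-2) = 6)
1/X(N, p) = 1/6 = ⅙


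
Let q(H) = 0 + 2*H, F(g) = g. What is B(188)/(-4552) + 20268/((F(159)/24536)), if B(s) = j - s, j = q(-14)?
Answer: 94320409335/30157 ≈ 3.1276e+6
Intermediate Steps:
q(H) = 2*H
j = -28 (j = 2*(-14) = -28)
B(s) = -28 - s
B(188)/(-4552) + 20268/((F(159)/24536)) = (-28 - 1*188)/(-4552) + 20268/((159/24536)) = (-28 - 188)*(-1/4552) + 20268/((159*(1/24536))) = -216*(-1/4552) + 20268/(159/24536) = 27/569 + 20268*(24536/159) = 27/569 + 165765216/53 = 94320409335/30157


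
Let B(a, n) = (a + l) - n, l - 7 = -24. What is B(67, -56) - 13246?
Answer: -13140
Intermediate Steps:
l = -17 (l = 7 - 24 = -17)
B(a, n) = -17 + a - n (B(a, n) = (a - 17) - n = (-17 + a) - n = -17 + a - n)
B(67, -56) - 13246 = (-17 + 67 - 1*(-56)) - 13246 = (-17 + 67 + 56) - 13246 = 106 - 13246 = -13140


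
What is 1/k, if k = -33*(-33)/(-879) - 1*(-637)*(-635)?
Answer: -293/118517398 ≈ -2.4722e-6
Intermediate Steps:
k = -118517398/293 (k = 1089*(-1/879) + 637*(-635) = -363/293 - 404495 = -118517398/293 ≈ -4.0450e+5)
1/k = 1/(-118517398/293) = -293/118517398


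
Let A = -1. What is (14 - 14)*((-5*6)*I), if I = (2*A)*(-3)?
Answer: 0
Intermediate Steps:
I = 6 (I = (2*(-1))*(-3) = -2*(-3) = 6)
(14 - 14)*((-5*6)*I) = (14 - 14)*(-5*6*6) = 0*(-30*6) = 0*(-180) = 0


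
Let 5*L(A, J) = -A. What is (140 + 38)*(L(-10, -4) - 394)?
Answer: -69776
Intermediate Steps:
L(A, J) = -A/5 (L(A, J) = (-A)/5 = -A/5)
(140 + 38)*(L(-10, -4) - 394) = (140 + 38)*(-1/5*(-10) - 394) = 178*(2 - 394) = 178*(-392) = -69776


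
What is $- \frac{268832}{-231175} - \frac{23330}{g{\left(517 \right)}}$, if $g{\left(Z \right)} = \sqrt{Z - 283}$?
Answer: $\frac{268832}{231175} - \frac{11665 \sqrt{26}}{39} \approx -1524.0$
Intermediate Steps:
$g{\left(Z \right)} = \sqrt{-283 + Z}$
$- \frac{268832}{-231175} - \frac{23330}{g{\left(517 \right)}} = - \frac{268832}{-231175} - \frac{23330}{\sqrt{-283 + 517}} = \left(-268832\right) \left(- \frac{1}{231175}\right) - \frac{23330}{\sqrt{234}} = \frac{268832}{231175} - \frac{23330}{3 \sqrt{26}} = \frac{268832}{231175} - 23330 \frac{\sqrt{26}}{78} = \frac{268832}{231175} - \frac{11665 \sqrt{26}}{39}$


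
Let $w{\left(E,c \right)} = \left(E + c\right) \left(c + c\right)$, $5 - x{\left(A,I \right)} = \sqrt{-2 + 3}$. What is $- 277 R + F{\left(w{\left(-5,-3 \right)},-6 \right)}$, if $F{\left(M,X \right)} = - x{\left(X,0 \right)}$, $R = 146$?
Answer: $-40446$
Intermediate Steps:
$x{\left(A,I \right)} = 4$ ($x{\left(A,I \right)} = 5 - \sqrt{-2 + 3} = 5 - \sqrt{1} = 5 - 1 = 4$)
$w{\left(E,c \right)} = 2 c \left(E + c\right)$ ($w{\left(E,c \right)} = \left(E + c\right) 2 c = 2 c \left(E + c\right)$)
$F{\left(M,X \right)} = -4$ ($F{\left(M,X \right)} = \left(-1\right) 4 = -4$)
$- 277 R + F{\left(w{\left(-5,-3 \right)},-6 \right)} = \left(-277\right) 146 - 4 = -40442 - 4 = -40446$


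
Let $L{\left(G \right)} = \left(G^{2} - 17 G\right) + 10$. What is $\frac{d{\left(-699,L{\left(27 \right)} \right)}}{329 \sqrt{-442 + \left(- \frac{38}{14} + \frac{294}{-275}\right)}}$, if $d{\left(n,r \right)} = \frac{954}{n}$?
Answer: $\frac{1590 i \sqrt{66076241}}{65781901381} \approx 0.00019648 i$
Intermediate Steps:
$L{\left(G \right)} = 10 + G^{2} - 17 G$
$\frac{d{\left(-699,L{\left(27 \right)} \right)}}{329 \sqrt{-442 + \left(- \frac{38}{14} + \frac{294}{-275}\right)}} = \frac{954 \frac{1}{-699}}{329 \sqrt{-442 + \left(- \frac{38}{14} + \frac{294}{-275}\right)}} = \frac{954 \left(- \frac{1}{699}\right)}{329 \sqrt{-442 + \left(\left(-38\right) \frac{1}{14} + 294 \left(- \frac{1}{275}\right)\right)}} = - \frac{318}{233 \cdot 329 \sqrt{-442 - \frac{7283}{1925}}} = - \frac{318}{233 \cdot 329 \sqrt{- \frac{858133}{1925}}} = - \frac{318}{233 \cdot 329 \frac{i \sqrt{66076241}}{385}} = - \frac{318}{233 \frac{47 i \sqrt{66076241}}{55}} = - \frac{318 \left(- \frac{5 i \sqrt{66076241}}{282325757}\right)}{233} = \frac{1590 i \sqrt{66076241}}{65781901381}$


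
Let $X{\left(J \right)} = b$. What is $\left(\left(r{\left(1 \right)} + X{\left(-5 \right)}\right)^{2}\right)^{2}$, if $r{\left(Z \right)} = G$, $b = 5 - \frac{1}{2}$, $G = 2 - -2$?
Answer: $\frac{83521}{16} \approx 5220.1$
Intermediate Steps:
$G = 4$ ($G = 2 + 2 = 4$)
$b = \frac{9}{2}$ ($b = 5 - \frac{1}{2} = \frac{9}{2} \approx 4.5$)
$r{\left(Z \right)} = 4$
$X{\left(J \right)} = \frac{9}{2}$
$\left(\left(r{\left(1 \right)} + X{\left(-5 \right)}\right)^{2}\right)^{2} = \left(\left(4 + \frac{9}{2}\right)^{2}\right)^{2} = \left(\left(\frac{17}{2}\right)^{2}\right)^{2} = \left(\frac{289}{4}\right)^{2} = \frac{83521}{16}$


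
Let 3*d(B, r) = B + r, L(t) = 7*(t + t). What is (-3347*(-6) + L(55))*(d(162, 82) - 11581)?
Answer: -719373148/3 ≈ -2.3979e+8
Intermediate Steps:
L(t) = 14*t (L(t) = 7*(2*t) = 14*t)
d(B, r) = B/3 + r/3 (d(B, r) = (B + r)/3 = B/3 + r/3)
(-3347*(-6) + L(55))*(d(162, 82) - 11581) = (-3347*(-6) + 14*55)*(((⅓)*162 + (⅓)*82) - 11581) = (20082 + 770)*((54 + 82/3) - 11581) = 20852*(244/3 - 11581) = 20852*(-34499/3) = -719373148/3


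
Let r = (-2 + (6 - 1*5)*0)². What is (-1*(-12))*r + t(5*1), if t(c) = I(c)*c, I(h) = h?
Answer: 73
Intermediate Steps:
t(c) = c² (t(c) = c*c = c²)
r = 4 (r = (-2 + (6 - 5)*0)² = (-2 + 1*0)² = (-2 + 0)² = (-2)² = 4)
(-1*(-12))*r + t(5*1) = -1*(-12)*4 + (5*1)² = 12*4 + 5² = 48 + 25 = 73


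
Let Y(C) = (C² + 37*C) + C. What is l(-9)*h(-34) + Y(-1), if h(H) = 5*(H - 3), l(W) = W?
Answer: 1628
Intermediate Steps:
h(H) = -15 + 5*H (h(H) = 5*(-3 + H) = -15 + 5*H)
Y(C) = C² + 38*C
l(-9)*h(-34) + Y(-1) = -9*(-15 + 5*(-34)) - (38 - 1) = -9*(-15 - 170) - 1*37 = -9*(-185) - 37 = 1665 - 37 = 1628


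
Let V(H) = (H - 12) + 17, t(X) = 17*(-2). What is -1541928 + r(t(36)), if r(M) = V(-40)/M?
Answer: -52425517/34 ≈ -1.5419e+6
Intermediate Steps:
t(X) = -34
V(H) = 5 + H (V(H) = (-12 + H) + 17 = 5 + H)
r(M) = -35/M (r(M) = (5 - 40)/M = -35/M)
-1541928 + r(t(36)) = -1541928 - 35/(-34) = -1541928 - 35*(-1/34) = -1541928 + 35/34 = -52425517/34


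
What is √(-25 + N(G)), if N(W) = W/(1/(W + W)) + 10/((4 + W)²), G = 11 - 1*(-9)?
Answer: √446410/24 ≈ 27.839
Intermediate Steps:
G = 20 (G = 11 + 9 = 20)
N(W) = 2*W² + 10/(4 + W)² (N(W) = W/(1/(2*W)) + 10/(4 + W)² = W/((1/(2*W))) + 10/(4 + W)² = W*(2*W) + 10/(4 + W)² = 2*W² + 10/(4 + W)²)
√(-25 + N(G)) = √(-25 + (2*20² + 10/(4 + 20)²)) = √(-25 + (2*400 + 10/24²)) = √(-25 + (800 + 10*(1/576))) = √(-25 + (800 + 5/288)) = √(-25 + 230405/288) = √(223205/288) = √446410/24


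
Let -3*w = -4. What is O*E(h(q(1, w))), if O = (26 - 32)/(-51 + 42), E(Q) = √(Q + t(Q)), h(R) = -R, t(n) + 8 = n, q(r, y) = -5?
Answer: 2*√2/3 ≈ 0.94281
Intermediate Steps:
w = 4/3 (w = -⅓*(-4) = 4/3 ≈ 1.3333)
t(n) = -8 + n
E(Q) = √(-8 + 2*Q) (E(Q) = √(Q + (-8 + Q)) = √(-8 + 2*Q))
O = ⅔ (O = -6/(-9) = -6*(-⅑) = ⅔ ≈ 0.66667)
O*E(h(q(1, w))) = 2*√(-8 + 2*(-1*(-5)))/3 = 2*√(-8 + 2*5)/3 = 2*√(-8 + 10)/3 = 2*√2/3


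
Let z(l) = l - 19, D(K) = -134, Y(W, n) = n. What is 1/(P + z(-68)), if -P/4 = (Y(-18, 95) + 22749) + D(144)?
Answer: -1/90927 ≈ -1.0998e-5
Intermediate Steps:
z(l) = -19 + l
P = -90840 (P = -4*((95 + 22749) - 134) = -4*(22844 - 134) = -4*22710 = -90840)
1/(P + z(-68)) = 1/(-90840 + (-19 - 68)) = 1/(-90840 - 87) = 1/(-90927) = -1/90927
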